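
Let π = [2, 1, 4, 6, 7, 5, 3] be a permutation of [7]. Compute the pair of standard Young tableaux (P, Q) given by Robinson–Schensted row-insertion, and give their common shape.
P = [1, 3, 5, 7] / [2, 4] / [6];  Q = [1, 3, 4, 5] / [2, 6] / [7];  common shape = (4, 2, 1)

Row-insert the values π_1, π_2, … into P one at a time, bumping the leftmost entry strictly greater than the inserted value down to the next row. The recording tableau Q records, in position (i, j), the step at which that cell was added to P.
  Insert 2 (step 1): P = [2];  Q = [1]
  Insert 1 (step 2): P = [1] / [2];  Q = [1] / [2]
  Insert 4 (step 3): P = [1, 4] / [2];  Q = [1, 3] / [2]
  Insert 6 (step 4): P = [1, 4, 6] / [2];  Q = [1, 3, 4] / [2]
  Insert 7 (step 5): P = [1, 4, 6, 7] / [2];  Q = [1, 3, 4, 5] / [2]
  Insert 5 (step 6): P = [1, 4, 5, 7] / [2, 6];  Q = [1, 3, 4, 5] / [2, 6]
  Insert 3 (step 7): P = [1, 3, 5, 7] / [2, 4] / [6];  Q = [1, 3, 4, 5] / [2, 6] / [7]
Final shape: (4, 2, 1).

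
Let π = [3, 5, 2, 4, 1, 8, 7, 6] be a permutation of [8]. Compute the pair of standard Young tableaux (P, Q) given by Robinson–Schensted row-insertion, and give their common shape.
P = [1, 4, 6] / [2, 5, 7] / [3, 8];  Q = [1, 2, 6] / [3, 4, 7] / [5, 8];  common shape = (3, 3, 2)

Row-insert the values π_1, π_2, … into P one at a time, bumping the leftmost entry strictly greater than the inserted value down to the next row. The recording tableau Q records, in position (i, j), the step at which that cell was added to P.
  Insert 3 (step 1): P = [3];  Q = [1]
  Insert 5 (step 2): P = [3, 5];  Q = [1, 2]
  Insert 2 (step 3): P = [2, 5] / [3];  Q = [1, 2] / [3]
  Insert 4 (step 4): P = [2, 4] / [3, 5];  Q = [1, 2] / [3, 4]
  Insert 1 (step 5): P = [1, 4] / [2, 5] / [3];  Q = [1, 2] / [3, 4] / [5]
  Insert 8 (step 6): P = [1, 4, 8] / [2, 5] / [3];  Q = [1, 2, 6] / [3, 4] / [5]
  Insert 7 (step 7): P = [1, 4, 7] / [2, 5, 8] / [3];  Q = [1, 2, 6] / [3, 4, 7] / [5]
  Insert 6 (step 8): P = [1, 4, 6] / [2, 5, 7] / [3, 8];  Q = [1, 2, 6] / [3, 4, 7] / [5, 8]
Final shape: (3, 3, 2).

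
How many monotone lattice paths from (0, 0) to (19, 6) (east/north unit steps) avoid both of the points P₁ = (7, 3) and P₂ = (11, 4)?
Number of paths = 88075

Inclusion–exclusion. Total paths: C(25, 19) = 177100. Through P₁: C(10, 7)·C(15, 12) = 54600. Through P₂: C(15, 11)·C(10, 8) = 61425. Since P₁ is strictly southwest of P₂, a monotone path through both must visit P₁ then P₂; paths through both = C(10, 7)·C(5, 4)·C(10, 8) = 27000. Avoid both = 177100 − 54600 − 61425 + 27000 = 88075.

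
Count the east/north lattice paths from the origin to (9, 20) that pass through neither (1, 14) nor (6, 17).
Number of paths = 7967820

Inclusion–exclusion. Total paths: C(29, 9) = 10015005. Through P₁: C(15, 1)·C(14, 8) = 45045. Through P₂: C(23, 6)·C(6, 3) = 2018940. Since P₁ is strictly southwest of P₂, a monotone path through both must visit P₁ then P₂; paths through both = C(15, 1)·C(8, 5)·C(6, 3) = 16800. Avoid both = 10015005 − 45045 − 2018940 + 16800 = 7967820.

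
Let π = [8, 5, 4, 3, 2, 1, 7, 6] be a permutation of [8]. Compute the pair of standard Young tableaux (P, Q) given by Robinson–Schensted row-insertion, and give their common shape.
P = [1, 6] / [2, 7] / [3] / [4] / [5] / [8];  Q = [1, 7] / [2, 8] / [3] / [4] / [5] / [6];  common shape = (2, 2, 1, 1, 1, 1)

Row-insert the values π_1, π_2, … into P one at a time, bumping the leftmost entry strictly greater than the inserted value down to the next row. The recording tableau Q records, in position (i, j), the step at which that cell was added to P.
  Insert 8 (step 1): P = [8];  Q = [1]
  Insert 5 (step 2): P = [5] / [8];  Q = [1] / [2]
  Insert 4 (step 3): P = [4] / [5] / [8];  Q = [1] / [2] / [3]
  Insert 3 (step 4): P = [3] / [4] / [5] / [8];  Q = [1] / [2] / [3] / [4]
  Insert 2 (step 5): P = [2] / [3] / [4] / [5] / [8];  Q = [1] / [2] / [3] / [4] / [5]
  Insert 1 (step 6): P = [1] / [2] / [3] / [4] / [5] / [8];  Q = [1] / [2] / [3] / [4] / [5] / [6]
  Insert 7 (step 7): P = [1, 7] / [2] / [3] / [4] / [5] / [8];  Q = [1, 7] / [2] / [3] / [4] / [5] / [6]
  Insert 6 (step 8): P = [1, 6] / [2, 7] / [3] / [4] / [5] / [8];  Q = [1, 7] / [2, 8] / [3] / [4] / [5] / [6]
Final shape: (2, 2, 1, 1, 1, 1).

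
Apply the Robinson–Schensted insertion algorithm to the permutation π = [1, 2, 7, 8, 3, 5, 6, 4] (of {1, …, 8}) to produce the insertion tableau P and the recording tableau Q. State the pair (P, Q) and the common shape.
P = [1, 2, 3, 4, 6] / [5, 8] / [7];  Q = [1, 2, 3, 4, 7] / [5, 6] / [8];  common shape = (5, 2, 1)

Row-insert the values π_1, π_2, … into P one at a time, bumping the leftmost entry strictly greater than the inserted value down to the next row. The recording tableau Q records, in position (i, j), the step at which that cell was added to P.
  Insert 1 (step 1): P = [1];  Q = [1]
  Insert 2 (step 2): P = [1, 2];  Q = [1, 2]
  Insert 7 (step 3): P = [1, 2, 7];  Q = [1, 2, 3]
  Insert 8 (step 4): P = [1, 2, 7, 8];  Q = [1, 2, 3, 4]
  Insert 3 (step 5): P = [1, 2, 3, 8] / [7];  Q = [1, 2, 3, 4] / [5]
  Insert 5 (step 6): P = [1, 2, 3, 5] / [7, 8];  Q = [1, 2, 3, 4] / [5, 6]
  Insert 6 (step 7): P = [1, 2, 3, 5, 6] / [7, 8];  Q = [1, 2, 3, 4, 7] / [5, 6]
  Insert 4 (step 8): P = [1, 2, 3, 4, 6] / [5, 8] / [7];  Q = [1, 2, 3, 4, 7] / [5, 6] / [8]
Final shape: (5, 2, 1).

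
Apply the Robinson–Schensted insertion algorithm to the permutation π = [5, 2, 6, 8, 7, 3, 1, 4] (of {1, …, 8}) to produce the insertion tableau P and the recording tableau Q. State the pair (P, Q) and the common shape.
P = [1, 3, 4] / [2, 6, 7] / [5] / [8];  Q = [1, 3, 4] / [2, 5, 8] / [6] / [7];  common shape = (3, 3, 1, 1)

Row-insert the values π_1, π_2, … into P one at a time, bumping the leftmost entry strictly greater than the inserted value down to the next row. The recording tableau Q records, in position (i, j), the step at which that cell was added to P.
  Insert 5 (step 1): P = [5];  Q = [1]
  Insert 2 (step 2): P = [2] / [5];  Q = [1] / [2]
  Insert 6 (step 3): P = [2, 6] / [5];  Q = [1, 3] / [2]
  Insert 8 (step 4): P = [2, 6, 8] / [5];  Q = [1, 3, 4] / [2]
  Insert 7 (step 5): P = [2, 6, 7] / [5, 8];  Q = [1, 3, 4] / [2, 5]
  Insert 3 (step 6): P = [2, 3, 7] / [5, 6] / [8];  Q = [1, 3, 4] / [2, 5] / [6]
  Insert 1 (step 7): P = [1, 3, 7] / [2, 6] / [5] / [8];  Q = [1, 3, 4] / [2, 5] / [6] / [7]
  Insert 4 (step 8): P = [1, 3, 4] / [2, 6, 7] / [5] / [8];  Q = [1, 3, 4] / [2, 5, 8] / [6] / [7]
Final shape: (3, 3, 1, 1).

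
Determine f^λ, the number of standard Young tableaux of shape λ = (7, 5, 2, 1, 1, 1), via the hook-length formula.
# SYT of shape (7, 5, 2, 1, 1, 1) = 1905904

Hook-length formula: f^λ = n! / Π hook(c), product over all cells c of the Young diagram. For λ = (7, 5, 2, 1, 1, 1), n = 17 boxes. Hook lengths by row (left-to-right, top-to-bottom): [12, 8, 6, 5, 4, 2, 1]; [9, 5, 3, 2, 1]; [5, 1]; [3]; [2]; [1]. Product of hooks = 186624000. So f^λ = 17! / 186624000 = 355687428096000 / 186624000 = 1905904.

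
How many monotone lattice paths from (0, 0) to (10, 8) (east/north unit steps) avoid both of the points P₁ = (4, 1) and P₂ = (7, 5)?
Number of paths = 22838

Inclusion–exclusion. Total paths: C(18, 10) = 43758. Through P₁: C(5, 4)·C(13, 6) = 8580. Through P₂: C(12, 7)·C(6, 3) = 15840. Since P₁ is strictly southwest of P₂, a monotone path through both must visit P₁ then P₂; paths through both = C(5, 4)·C(7, 3)·C(6, 3) = 3500. Avoid both = 43758 − 8580 − 15840 + 3500 = 22838.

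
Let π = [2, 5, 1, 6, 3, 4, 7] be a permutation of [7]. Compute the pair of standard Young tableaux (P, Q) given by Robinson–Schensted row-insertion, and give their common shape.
P = [1, 3, 4, 7] / [2, 5, 6];  Q = [1, 2, 4, 7] / [3, 5, 6];  common shape = (4, 3)

Row-insert the values π_1, π_2, … into P one at a time, bumping the leftmost entry strictly greater than the inserted value down to the next row. The recording tableau Q records, in position (i, j), the step at which that cell was added to P.
  Insert 2 (step 1): P = [2];  Q = [1]
  Insert 5 (step 2): P = [2, 5];  Q = [1, 2]
  Insert 1 (step 3): P = [1, 5] / [2];  Q = [1, 2] / [3]
  Insert 6 (step 4): P = [1, 5, 6] / [2];  Q = [1, 2, 4] / [3]
  Insert 3 (step 5): P = [1, 3, 6] / [2, 5];  Q = [1, 2, 4] / [3, 5]
  Insert 4 (step 6): P = [1, 3, 4] / [2, 5, 6];  Q = [1, 2, 4] / [3, 5, 6]
  Insert 7 (step 7): P = [1, 3, 4, 7] / [2, 5, 6];  Q = [1, 2, 4, 7] / [3, 5, 6]
Final shape: (4, 3).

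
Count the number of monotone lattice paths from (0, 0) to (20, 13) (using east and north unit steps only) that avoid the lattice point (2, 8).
Number of paths = 571652235

Total paths from (0, 0) to (20, 13): C(33, 20) = 573166440. Paths through (2, 8): (paths (0, 0) → (2, 8)) × (paths (2, 8) → (20, 13)) = C(10, 2) · C(23, 18) = 45 · 33649 = 1514205. Avoidance count = 573166440 − 1514205 = 571652235.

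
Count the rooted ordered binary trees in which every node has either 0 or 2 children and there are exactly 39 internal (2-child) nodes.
C_39 = 680425371729975800390

These full binary trees are counted by the Catalan number C_n = (1/(n + 1)) · C(2n, n). For n = 39: C_39 = (1/40) · C(78, 39) = 27217014869199032015600/40 = 680425371729975800390.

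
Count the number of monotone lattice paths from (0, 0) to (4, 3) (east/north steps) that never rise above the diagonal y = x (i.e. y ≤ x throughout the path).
Number of paths = 14

By the reflection principle (André's argument), the number of monotone paths to (4, 3) with n ≤ m that never go above y = x is C(7, 4) − C(7, 5) = 35 − 21 = 14.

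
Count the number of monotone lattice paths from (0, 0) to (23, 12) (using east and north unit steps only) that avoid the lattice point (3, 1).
Number of paths = 495762540

Total paths from (0, 0) to (23, 12): C(35, 23) = 834451800. Paths through (3, 1): (paths (0, 0) → (3, 1)) × (paths (3, 1) → (23, 12)) = C(4, 3) · C(31, 20) = 4 · 84672315 = 338689260. Avoidance count = 834451800 − 338689260 = 495762540.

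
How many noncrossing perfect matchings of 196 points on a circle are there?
C_98 = 57743358069601357782187700608042856334020731624756611000

These noncrossing handshakes are counted by the Catalan number C_n = (1/(n + 1)) · C(2n, n). For n = 98: C_98 = (1/99) · C(196, 98) = 5716592448890534420436582360196242777068052430850904489000/99 = 57743358069601357782187700608042856334020731624756611000.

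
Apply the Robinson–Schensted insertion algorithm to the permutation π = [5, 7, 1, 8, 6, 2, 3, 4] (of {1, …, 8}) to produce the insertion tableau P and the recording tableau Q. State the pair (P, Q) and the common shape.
P = [1, 2, 3, 4] / [5, 6, 8] / [7];  Q = [1, 2, 4, 8] / [3, 5, 7] / [6];  common shape = (4, 3, 1)

Row-insert the values π_1, π_2, … into P one at a time, bumping the leftmost entry strictly greater than the inserted value down to the next row. The recording tableau Q records, in position (i, j), the step at which that cell was added to P.
  Insert 5 (step 1): P = [5];  Q = [1]
  Insert 7 (step 2): P = [5, 7];  Q = [1, 2]
  Insert 1 (step 3): P = [1, 7] / [5];  Q = [1, 2] / [3]
  Insert 8 (step 4): P = [1, 7, 8] / [5];  Q = [1, 2, 4] / [3]
  Insert 6 (step 5): P = [1, 6, 8] / [5, 7];  Q = [1, 2, 4] / [3, 5]
  Insert 2 (step 6): P = [1, 2, 8] / [5, 6] / [7];  Q = [1, 2, 4] / [3, 5] / [6]
  Insert 3 (step 7): P = [1, 2, 3] / [5, 6, 8] / [7];  Q = [1, 2, 4] / [3, 5, 7] / [6]
  Insert 4 (step 8): P = [1, 2, 3, 4] / [5, 6, 8] / [7];  Q = [1, 2, 4, 8] / [3, 5, 7] / [6]
Final shape: (4, 3, 1).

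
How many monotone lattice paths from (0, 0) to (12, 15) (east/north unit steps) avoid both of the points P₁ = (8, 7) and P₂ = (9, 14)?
Number of paths = 11135695

Inclusion–exclusion. Total paths: C(27, 12) = 17383860. Through P₁: C(15, 8)·C(12, 4) = 3185325. Through P₂: C(23, 9)·C(4, 3) = 3268760. Since P₁ is strictly southwest of P₂, a monotone path through both must visit P₁ then P₂; paths through both = C(15, 8)·C(8, 1)·C(4, 3) = 205920. Avoid both = 17383860 − 3185325 − 3268760 + 205920 = 11135695.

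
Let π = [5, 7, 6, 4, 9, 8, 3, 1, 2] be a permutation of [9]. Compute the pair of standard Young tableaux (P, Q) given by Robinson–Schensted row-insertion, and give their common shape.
P = [1, 2, 8] / [3, 6] / [4, 9] / [5] / [7];  Q = [1, 2, 5] / [3, 6] / [4, 9] / [7] / [8];  common shape = (3, 2, 2, 1, 1)

Row-insert the values π_1, π_2, … into P one at a time, bumping the leftmost entry strictly greater than the inserted value down to the next row. The recording tableau Q records, in position (i, j), the step at which that cell was added to P.
  Insert 5 (step 1): P = [5];  Q = [1]
  Insert 7 (step 2): P = [5, 7];  Q = [1, 2]
  Insert 6 (step 3): P = [5, 6] / [7];  Q = [1, 2] / [3]
  Insert 4 (step 4): P = [4, 6] / [5] / [7];  Q = [1, 2] / [3] / [4]
  Insert 9 (step 5): P = [4, 6, 9] / [5] / [7];  Q = [1, 2, 5] / [3] / [4]
  Insert 8 (step 6): P = [4, 6, 8] / [5, 9] / [7];  Q = [1, 2, 5] / [3, 6] / [4]
  Insert 3 (step 7): P = [3, 6, 8] / [4, 9] / [5] / [7];  Q = [1, 2, 5] / [3, 6] / [4] / [7]
  Insert 1 (step 8): P = [1, 6, 8] / [3, 9] / [4] / [5] / [7];  Q = [1, 2, 5] / [3, 6] / [4] / [7] / [8]
  Insert 2 (step 9): P = [1, 2, 8] / [3, 6] / [4, 9] / [5] / [7];  Q = [1, 2, 5] / [3, 6] / [4, 9] / [7] / [8]
Final shape: (3, 2, 2, 1, 1).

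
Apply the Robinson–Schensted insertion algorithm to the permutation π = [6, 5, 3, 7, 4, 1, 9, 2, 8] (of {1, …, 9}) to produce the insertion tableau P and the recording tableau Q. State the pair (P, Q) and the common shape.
P = [1, 2, 8] / [3, 4, 9] / [5, 7] / [6];  Q = [1, 4, 7] / [2, 5, 9] / [3, 8] / [6];  common shape = (3, 3, 2, 1)

Row-insert the values π_1, π_2, … into P one at a time, bumping the leftmost entry strictly greater than the inserted value down to the next row. The recording tableau Q records, in position (i, j), the step at which that cell was added to P.
  Insert 6 (step 1): P = [6];  Q = [1]
  Insert 5 (step 2): P = [5] / [6];  Q = [1] / [2]
  Insert 3 (step 3): P = [3] / [5] / [6];  Q = [1] / [2] / [3]
  Insert 7 (step 4): P = [3, 7] / [5] / [6];  Q = [1, 4] / [2] / [3]
  Insert 4 (step 5): P = [3, 4] / [5, 7] / [6];  Q = [1, 4] / [2, 5] / [3]
  Insert 1 (step 6): P = [1, 4] / [3, 7] / [5] / [6];  Q = [1, 4] / [2, 5] / [3] / [6]
  Insert 9 (step 7): P = [1, 4, 9] / [3, 7] / [5] / [6];  Q = [1, 4, 7] / [2, 5] / [3] / [6]
  Insert 2 (step 8): P = [1, 2, 9] / [3, 4] / [5, 7] / [6];  Q = [1, 4, 7] / [2, 5] / [3, 8] / [6]
  Insert 8 (step 9): P = [1, 2, 8] / [3, 4, 9] / [5, 7] / [6];  Q = [1, 4, 7] / [2, 5, 9] / [3, 8] / [6]
Final shape: (3, 3, 2, 1).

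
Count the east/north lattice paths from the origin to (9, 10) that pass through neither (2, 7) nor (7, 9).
Number of paths = 56006

Inclusion–exclusion. Total paths: C(19, 9) = 92378. Through P₁: C(9, 2)·C(10, 7) = 4320. Through P₂: C(16, 7)·C(3, 2) = 34320. Since P₁ is strictly southwest of P₂, a monotone path through both must visit P₁ then P₂; paths through both = C(9, 2)·C(7, 5)·C(3, 2) = 2268. Avoid both = 92378 − 4320 − 34320 + 2268 = 56006.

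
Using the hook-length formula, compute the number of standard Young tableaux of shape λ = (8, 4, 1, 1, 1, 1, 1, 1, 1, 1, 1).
# SYT of shape (8, 4, 1, 1, 1, 1, 1, 1, 1, 1, 1) = 12435500

Hook-length formula: f^λ = n! / Π hook(c), product over all cells c of the Young diagram. For λ = (8, 4, 1, 1, 1, 1, 1, 1, 1, 1, 1), n = 21 boxes. Hook lengths by row (left-to-right, top-to-bottom): [18, 8, 7, 6, 4, 3, 2, 1]; [13, 3, 2, 1]; [9]; [8]; [7]; [6]; [5]; [4]; [3]; [2]; [1]. Product of hooks = 4108475105280. So f^λ = 21! / 4108475105280 = 51090942171709440000 / 4108475105280 = 12435500.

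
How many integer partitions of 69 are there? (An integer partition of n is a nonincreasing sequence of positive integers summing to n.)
p(69) = 3554345

Compute p(n) via the recurrence p(n, m) = p(n, m−1) + p(n−m, m), where p(n, m) counts partitions of n with all parts ≤ m and p(n) = p(n, n). The base cases are p(0, m) = 1 and p(n, 0) = 0 for n > 0. Filling the table yields p(69) = 3554345. (Euler's pentagonal recurrence is an alternative.)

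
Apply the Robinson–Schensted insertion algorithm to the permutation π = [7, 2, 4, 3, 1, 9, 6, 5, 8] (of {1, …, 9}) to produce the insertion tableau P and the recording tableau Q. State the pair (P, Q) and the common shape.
P = [1, 3, 5, 8] / [2, 6] / [4, 9] / [7];  Q = [1, 3, 6, 9] / [2, 7] / [4, 8] / [5];  common shape = (4, 2, 2, 1)

Row-insert the values π_1, π_2, … into P one at a time, bumping the leftmost entry strictly greater than the inserted value down to the next row. The recording tableau Q records, in position (i, j), the step at which that cell was added to P.
  Insert 7 (step 1): P = [7];  Q = [1]
  Insert 2 (step 2): P = [2] / [7];  Q = [1] / [2]
  Insert 4 (step 3): P = [2, 4] / [7];  Q = [1, 3] / [2]
  Insert 3 (step 4): P = [2, 3] / [4] / [7];  Q = [1, 3] / [2] / [4]
  Insert 1 (step 5): P = [1, 3] / [2] / [4] / [7];  Q = [1, 3] / [2] / [4] / [5]
  Insert 9 (step 6): P = [1, 3, 9] / [2] / [4] / [7];  Q = [1, 3, 6] / [2] / [4] / [5]
  Insert 6 (step 7): P = [1, 3, 6] / [2, 9] / [4] / [7];  Q = [1, 3, 6] / [2, 7] / [4] / [5]
  Insert 5 (step 8): P = [1, 3, 5] / [2, 6] / [4, 9] / [7];  Q = [1, 3, 6] / [2, 7] / [4, 8] / [5]
  Insert 8 (step 9): P = [1, 3, 5, 8] / [2, 6] / [4, 9] / [7];  Q = [1, 3, 6, 9] / [2, 7] / [4, 8] / [5]
Final shape: (4, 2, 2, 1).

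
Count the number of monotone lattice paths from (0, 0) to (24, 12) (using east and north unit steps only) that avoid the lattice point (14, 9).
Number of paths = 1017961360

Total paths from (0, 0) to (24, 12): C(36, 24) = 1251677700. Paths through (14, 9): (paths (0, 0) → (14, 9)) × (paths (14, 9) → (24, 12)) = C(23, 14) · C(13, 10) = 817190 · 286 = 233716340. Avoidance count = 1251677700 − 233716340 = 1017961360.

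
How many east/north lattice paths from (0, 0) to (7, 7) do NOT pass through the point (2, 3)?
Number of paths = 2172

Total paths from (0, 0) to (7, 7): C(14, 7) = 3432. Paths through (2, 3): (paths (0, 0) → (2, 3)) × (paths (2, 3) → (7, 7)) = C(5, 2) · C(9, 5) = 10 · 126 = 1260. Avoidance count = 3432 − 1260 = 2172.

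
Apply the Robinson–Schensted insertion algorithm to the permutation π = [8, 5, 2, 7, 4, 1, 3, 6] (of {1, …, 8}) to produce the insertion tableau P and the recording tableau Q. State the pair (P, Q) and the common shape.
P = [1, 3, 6] / [2, 4] / [5, 7] / [8];  Q = [1, 4, 8] / [2, 5] / [3, 7] / [6];  common shape = (3, 2, 2, 1)

Row-insert the values π_1, π_2, … into P one at a time, bumping the leftmost entry strictly greater than the inserted value down to the next row. The recording tableau Q records, in position (i, j), the step at which that cell was added to P.
  Insert 8 (step 1): P = [8];  Q = [1]
  Insert 5 (step 2): P = [5] / [8];  Q = [1] / [2]
  Insert 2 (step 3): P = [2] / [5] / [8];  Q = [1] / [2] / [3]
  Insert 7 (step 4): P = [2, 7] / [5] / [8];  Q = [1, 4] / [2] / [3]
  Insert 4 (step 5): P = [2, 4] / [5, 7] / [8];  Q = [1, 4] / [2, 5] / [3]
  Insert 1 (step 6): P = [1, 4] / [2, 7] / [5] / [8];  Q = [1, 4] / [2, 5] / [3] / [6]
  Insert 3 (step 7): P = [1, 3] / [2, 4] / [5, 7] / [8];  Q = [1, 4] / [2, 5] / [3, 7] / [6]
  Insert 6 (step 8): P = [1, 3, 6] / [2, 4] / [5, 7] / [8];  Q = [1, 4, 8] / [2, 5] / [3, 7] / [6]
Final shape: (3, 2, 2, 1).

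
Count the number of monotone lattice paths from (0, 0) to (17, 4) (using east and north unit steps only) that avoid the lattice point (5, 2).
Number of paths = 4074

Total paths from (0, 0) to (17, 4): C(21, 17) = 5985. Paths through (5, 2): (paths (0, 0) → (5, 2)) × (paths (5, 2) → (17, 4)) = C(7, 5) · C(14, 12) = 21 · 91 = 1911. Avoidance count = 5985 − 1911 = 4074.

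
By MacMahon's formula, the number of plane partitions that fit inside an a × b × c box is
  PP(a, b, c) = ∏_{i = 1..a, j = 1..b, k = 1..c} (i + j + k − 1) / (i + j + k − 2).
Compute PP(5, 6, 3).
PP(5, 6, 3) = 3737448

Evaluate the triple product over i = 1..5, j = 1..6, k = 1..3. The factors are (2/1) · (3/2) · (4/3) · (3/2) · (4/3) · (5/4) · (4/3) · (5/4) · … (90 factors total). The numerators and denominators telescope so the product is an integer; carrying out the multiplication exactly gives PP(5, 6, 3) = 3737448.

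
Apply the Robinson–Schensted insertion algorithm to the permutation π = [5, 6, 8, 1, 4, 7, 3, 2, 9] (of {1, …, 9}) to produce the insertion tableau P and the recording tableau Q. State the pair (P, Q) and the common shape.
P = [1, 2, 7, 9] / [3, 6, 8] / [4] / [5];  Q = [1, 2, 3, 9] / [4, 5, 6] / [7] / [8];  common shape = (4, 3, 1, 1)

Row-insert the values π_1, π_2, … into P one at a time, bumping the leftmost entry strictly greater than the inserted value down to the next row. The recording tableau Q records, in position (i, j), the step at which that cell was added to P.
  Insert 5 (step 1): P = [5];  Q = [1]
  Insert 6 (step 2): P = [5, 6];  Q = [1, 2]
  Insert 8 (step 3): P = [5, 6, 8];  Q = [1, 2, 3]
  Insert 1 (step 4): P = [1, 6, 8] / [5];  Q = [1, 2, 3] / [4]
  Insert 4 (step 5): P = [1, 4, 8] / [5, 6];  Q = [1, 2, 3] / [4, 5]
  Insert 7 (step 6): P = [1, 4, 7] / [5, 6, 8];  Q = [1, 2, 3] / [4, 5, 6]
  Insert 3 (step 7): P = [1, 3, 7] / [4, 6, 8] / [5];  Q = [1, 2, 3] / [4, 5, 6] / [7]
  Insert 2 (step 8): P = [1, 2, 7] / [3, 6, 8] / [4] / [5];  Q = [1, 2, 3] / [4, 5, 6] / [7] / [8]
  Insert 9 (step 9): P = [1, 2, 7, 9] / [3, 6, 8] / [4] / [5];  Q = [1, 2, 3, 9] / [4, 5, 6] / [7] / [8]
Final shape: (4, 3, 1, 1).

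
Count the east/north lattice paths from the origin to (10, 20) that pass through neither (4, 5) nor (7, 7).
Number of paths = 21991431

Inclusion–exclusion. Total paths: C(30, 10) = 30045015. Through P₁: C(9, 4)·C(21, 6) = 6837264. Through P₂: C(14, 7)·C(16, 3) = 1921920. Since P₁ is strictly southwest of P₂, a monotone path through both must visit P₁ then P₂; paths through both = C(9, 4)·C(5, 3)·C(16, 3) = 705600. Avoid both = 30045015 − 6837264 − 1921920 + 705600 = 21991431.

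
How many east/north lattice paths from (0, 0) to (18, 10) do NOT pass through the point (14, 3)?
Number of paths = 12898710

Total paths from (0, 0) to (18, 10): C(28, 18) = 13123110. Paths through (14, 3): (paths (0, 0) → (14, 3)) × (paths (14, 3) → (18, 10)) = C(17, 14) · C(11, 4) = 680 · 330 = 224400. Avoidance count = 13123110 − 224400 = 12898710.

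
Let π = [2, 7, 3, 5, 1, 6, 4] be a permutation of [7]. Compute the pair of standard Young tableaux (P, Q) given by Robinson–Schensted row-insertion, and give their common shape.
P = [1, 3, 4, 6] / [2, 5] / [7];  Q = [1, 2, 4, 6] / [3, 7] / [5];  common shape = (4, 2, 1)

Row-insert the values π_1, π_2, … into P one at a time, bumping the leftmost entry strictly greater than the inserted value down to the next row. The recording tableau Q records, in position (i, j), the step at which that cell was added to P.
  Insert 2 (step 1): P = [2];  Q = [1]
  Insert 7 (step 2): P = [2, 7];  Q = [1, 2]
  Insert 3 (step 3): P = [2, 3] / [7];  Q = [1, 2] / [3]
  Insert 5 (step 4): P = [2, 3, 5] / [7];  Q = [1, 2, 4] / [3]
  Insert 1 (step 5): P = [1, 3, 5] / [2] / [7];  Q = [1, 2, 4] / [3] / [5]
  Insert 6 (step 6): P = [1, 3, 5, 6] / [2] / [7];  Q = [1, 2, 4, 6] / [3] / [5]
  Insert 4 (step 7): P = [1, 3, 4, 6] / [2, 5] / [7];  Q = [1, 2, 4, 6] / [3, 7] / [5]
Final shape: (4, 2, 1).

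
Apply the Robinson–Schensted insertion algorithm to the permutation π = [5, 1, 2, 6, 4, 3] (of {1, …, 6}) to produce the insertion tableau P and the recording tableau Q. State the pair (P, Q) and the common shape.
P = [1, 2, 3] / [4, 6] / [5];  Q = [1, 3, 4] / [2, 5] / [6];  common shape = (3, 2, 1)

Row-insert the values π_1, π_2, … into P one at a time, bumping the leftmost entry strictly greater than the inserted value down to the next row. The recording tableau Q records, in position (i, j), the step at which that cell was added to P.
  Insert 5 (step 1): P = [5];  Q = [1]
  Insert 1 (step 2): P = [1] / [5];  Q = [1] / [2]
  Insert 2 (step 3): P = [1, 2] / [5];  Q = [1, 3] / [2]
  Insert 6 (step 4): P = [1, 2, 6] / [5];  Q = [1, 3, 4] / [2]
  Insert 4 (step 5): P = [1, 2, 4] / [5, 6];  Q = [1, 3, 4] / [2, 5]
  Insert 3 (step 6): P = [1, 2, 3] / [4, 6] / [5];  Q = [1, 3, 4] / [2, 5] / [6]
Final shape: (3, 2, 1).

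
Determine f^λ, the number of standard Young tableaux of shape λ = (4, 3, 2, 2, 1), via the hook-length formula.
# SYT of shape (4, 3, 2, 2, 1) = 5775

Hook-length formula: f^λ = n! / Π hook(c), product over all cells c of the Young diagram. For λ = (4, 3, 2, 2, 1), n = 12 boxes. Hook lengths by row (left-to-right, top-to-bottom): [8, 6, 3, 1]; [6, 4, 1]; [4, 2]; [3, 1]; [1]. Product of hooks = 82944. So f^λ = 12! / 82944 = 479001600 / 82944 = 5775.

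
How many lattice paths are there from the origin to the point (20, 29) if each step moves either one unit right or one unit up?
Number of paths = 28277527346376

A monotone lattice path from (0, 0) to (20, 29) consists of 20 east steps and 29 north steps in some order, so it is determined by which 20 of the 49 steps are east. The count is C(49, 20) = 28277527346376.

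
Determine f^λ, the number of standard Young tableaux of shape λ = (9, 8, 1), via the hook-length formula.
# SYT of shape (9, 8, 1) = 70720

Hook-length formula: f^λ = n! / Π hook(c), product over all cells c of the Young diagram. For λ = (9, 8, 1), n = 18 boxes. Hook lengths by row (left-to-right, top-to-bottom): [11, 9, 8, 7, 6, 5, 4, 3, 1]; [9, 7, 6, 5, 4, 3, 2, 1]; [1]. Product of hooks = 90531302400. So f^λ = 18! / 90531302400 = 6402373705728000 / 90531302400 = 70720.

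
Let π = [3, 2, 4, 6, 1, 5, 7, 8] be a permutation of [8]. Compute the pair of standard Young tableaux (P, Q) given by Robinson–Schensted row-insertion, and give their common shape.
P = [1, 4, 5, 7, 8] / [2, 6] / [3];  Q = [1, 3, 4, 7, 8] / [2, 6] / [5];  common shape = (5, 2, 1)

Row-insert the values π_1, π_2, … into P one at a time, bumping the leftmost entry strictly greater than the inserted value down to the next row. The recording tableau Q records, in position (i, j), the step at which that cell was added to P.
  Insert 3 (step 1): P = [3];  Q = [1]
  Insert 2 (step 2): P = [2] / [3];  Q = [1] / [2]
  Insert 4 (step 3): P = [2, 4] / [3];  Q = [1, 3] / [2]
  Insert 6 (step 4): P = [2, 4, 6] / [3];  Q = [1, 3, 4] / [2]
  Insert 1 (step 5): P = [1, 4, 6] / [2] / [3];  Q = [1, 3, 4] / [2] / [5]
  Insert 5 (step 6): P = [1, 4, 5] / [2, 6] / [3];  Q = [1, 3, 4] / [2, 6] / [5]
  Insert 7 (step 7): P = [1, 4, 5, 7] / [2, 6] / [3];  Q = [1, 3, 4, 7] / [2, 6] / [5]
  Insert 8 (step 8): P = [1, 4, 5, 7, 8] / [2, 6] / [3];  Q = [1, 3, 4, 7, 8] / [2, 6] / [5]
Final shape: (5, 2, 1).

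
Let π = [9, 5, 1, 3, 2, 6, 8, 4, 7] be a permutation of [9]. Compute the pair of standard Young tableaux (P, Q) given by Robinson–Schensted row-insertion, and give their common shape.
P = [1, 2, 4, 7] / [3, 6, 8] / [5] / [9];  Q = [1, 4, 6, 7] / [2, 8, 9] / [3] / [5];  common shape = (4, 3, 1, 1)

Row-insert the values π_1, π_2, … into P one at a time, bumping the leftmost entry strictly greater than the inserted value down to the next row. The recording tableau Q records, in position (i, j), the step at which that cell was added to P.
  Insert 9 (step 1): P = [9];  Q = [1]
  Insert 5 (step 2): P = [5] / [9];  Q = [1] / [2]
  Insert 1 (step 3): P = [1] / [5] / [9];  Q = [1] / [2] / [3]
  Insert 3 (step 4): P = [1, 3] / [5] / [9];  Q = [1, 4] / [2] / [3]
  Insert 2 (step 5): P = [1, 2] / [3] / [5] / [9];  Q = [1, 4] / [2] / [3] / [5]
  Insert 6 (step 6): P = [1, 2, 6] / [3] / [5] / [9];  Q = [1, 4, 6] / [2] / [3] / [5]
  Insert 8 (step 7): P = [1, 2, 6, 8] / [3] / [5] / [9];  Q = [1, 4, 6, 7] / [2] / [3] / [5]
  Insert 4 (step 8): P = [1, 2, 4, 8] / [3, 6] / [5] / [9];  Q = [1, 4, 6, 7] / [2, 8] / [3] / [5]
  Insert 7 (step 9): P = [1, 2, 4, 7] / [3, 6, 8] / [5] / [9];  Q = [1, 4, 6, 7] / [2, 8, 9] / [3] / [5]
Final shape: (4, 3, 1, 1).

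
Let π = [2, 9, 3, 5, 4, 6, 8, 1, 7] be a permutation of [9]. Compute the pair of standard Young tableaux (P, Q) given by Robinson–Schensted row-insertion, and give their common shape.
P = [1, 3, 4, 6, 7] / [2, 8] / [5] / [9];  Q = [1, 2, 4, 6, 7] / [3, 9] / [5] / [8];  common shape = (5, 2, 1, 1)

Row-insert the values π_1, π_2, … into P one at a time, bumping the leftmost entry strictly greater than the inserted value down to the next row. The recording tableau Q records, in position (i, j), the step at which that cell was added to P.
  Insert 2 (step 1): P = [2];  Q = [1]
  Insert 9 (step 2): P = [2, 9];  Q = [1, 2]
  Insert 3 (step 3): P = [2, 3] / [9];  Q = [1, 2] / [3]
  Insert 5 (step 4): P = [2, 3, 5] / [9];  Q = [1, 2, 4] / [3]
  Insert 4 (step 5): P = [2, 3, 4] / [5] / [9];  Q = [1, 2, 4] / [3] / [5]
  Insert 6 (step 6): P = [2, 3, 4, 6] / [5] / [9];  Q = [1, 2, 4, 6] / [3] / [5]
  Insert 8 (step 7): P = [2, 3, 4, 6, 8] / [5] / [9];  Q = [1, 2, 4, 6, 7] / [3] / [5]
  Insert 1 (step 8): P = [1, 3, 4, 6, 8] / [2] / [5] / [9];  Q = [1, 2, 4, 6, 7] / [3] / [5] / [8]
  Insert 7 (step 9): P = [1, 3, 4, 6, 7] / [2, 8] / [5] / [9];  Q = [1, 2, 4, 6, 7] / [3, 9] / [5] / [8]
Final shape: (5, 2, 1, 1).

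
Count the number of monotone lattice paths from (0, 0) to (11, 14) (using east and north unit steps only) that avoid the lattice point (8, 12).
Number of paths = 3197700

Total paths from (0, 0) to (11, 14): C(25, 11) = 4457400. Paths through (8, 12): (paths (0, 0) → (8, 12)) × (paths (8, 12) → (11, 14)) = C(20, 8) · C(5, 3) = 125970 · 10 = 1259700. Avoidance count = 4457400 − 1259700 = 3197700.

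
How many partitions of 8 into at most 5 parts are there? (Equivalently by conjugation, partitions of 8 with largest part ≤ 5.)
p(8, parts ≤ 5) = 18

Partitions of 8 with all parts ≤ 5: 5+3, 5+2+1, 5+1+1+1, 4+4, 4+3+1, 4+2+2, 4+2+1+1, 4+1+1+1+1, 3+3+2, 3+3+1+1, 3+2+2+1, 3+2+1+1+1, 3+1+1+1+1+1, 2+2+2+2, 2+2+2+1+1, 2+2+1+1+1+1, 2+1+1+1+1+1+1, 1+1+1+1+1+1+1+1. Count = 18.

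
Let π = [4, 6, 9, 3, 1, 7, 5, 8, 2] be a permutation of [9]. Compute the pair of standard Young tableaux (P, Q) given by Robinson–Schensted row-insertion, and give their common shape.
P = [1, 2, 7, 8] / [3, 5] / [4, 6] / [9];  Q = [1, 2, 3, 8] / [4, 6] / [5, 7] / [9];  common shape = (4, 2, 2, 1)

Row-insert the values π_1, π_2, … into P one at a time, bumping the leftmost entry strictly greater than the inserted value down to the next row. The recording tableau Q records, in position (i, j), the step at which that cell was added to P.
  Insert 4 (step 1): P = [4];  Q = [1]
  Insert 6 (step 2): P = [4, 6];  Q = [1, 2]
  Insert 9 (step 3): P = [4, 6, 9];  Q = [1, 2, 3]
  Insert 3 (step 4): P = [3, 6, 9] / [4];  Q = [1, 2, 3] / [4]
  Insert 1 (step 5): P = [1, 6, 9] / [3] / [4];  Q = [1, 2, 3] / [4] / [5]
  Insert 7 (step 6): P = [1, 6, 7] / [3, 9] / [4];  Q = [1, 2, 3] / [4, 6] / [5]
  Insert 5 (step 7): P = [1, 5, 7] / [3, 6] / [4, 9];  Q = [1, 2, 3] / [4, 6] / [5, 7]
  Insert 8 (step 8): P = [1, 5, 7, 8] / [3, 6] / [4, 9];  Q = [1, 2, 3, 8] / [4, 6] / [5, 7]
  Insert 2 (step 9): P = [1, 2, 7, 8] / [3, 5] / [4, 6] / [9];  Q = [1, 2, 3, 8] / [4, 6] / [5, 7] / [9]
Final shape: (4, 2, 2, 1).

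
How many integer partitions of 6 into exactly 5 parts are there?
p(6, 5 parts) = 1

Partitions of n into exactly k parts ↔ partitions of n − k into at most k parts (subtract 1 from each part). For n = 6, k = 5, the partitions are: 2+1+1+1+1. Count = 1.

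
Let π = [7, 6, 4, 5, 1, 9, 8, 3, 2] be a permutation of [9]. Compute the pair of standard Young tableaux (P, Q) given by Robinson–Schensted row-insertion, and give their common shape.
P = [1, 2, 8] / [3, 5] / [4, 9] / [6] / [7];  Q = [1, 4, 6] / [2, 7] / [3, 8] / [5] / [9];  common shape = (3, 2, 2, 1, 1)

Row-insert the values π_1, π_2, … into P one at a time, bumping the leftmost entry strictly greater than the inserted value down to the next row. The recording tableau Q records, in position (i, j), the step at which that cell was added to P.
  Insert 7 (step 1): P = [7];  Q = [1]
  Insert 6 (step 2): P = [6] / [7];  Q = [1] / [2]
  Insert 4 (step 3): P = [4] / [6] / [7];  Q = [1] / [2] / [3]
  Insert 5 (step 4): P = [4, 5] / [6] / [7];  Q = [1, 4] / [2] / [3]
  Insert 1 (step 5): P = [1, 5] / [4] / [6] / [7];  Q = [1, 4] / [2] / [3] / [5]
  Insert 9 (step 6): P = [1, 5, 9] / [4] / [6] / [7];  Q = [1, 4, 6] / [2] / [3] / [5]
  Insert 8 (step 7): P = [1, 5, 8] / [4, 9] / [6] / [7];  Q = [1, 4, 6] / [2, 7] / [3] / [5]
  Insert 3 (step 8): P = [1, 3, 8] / [4, 5] / [6, 9] / [7];  Q = [1, 4, 6] / [2, 7] / [3, 8] / [5]
  Insert 2 (step 9): P = [1, 2, 8] / [3, 5] / [4, 9] / [6] / [7];  Q = [1, 4, 6] / [2, 7] / [3, 8] / [5] / [9]
Final shape: (3, 2, 2, 1, 1).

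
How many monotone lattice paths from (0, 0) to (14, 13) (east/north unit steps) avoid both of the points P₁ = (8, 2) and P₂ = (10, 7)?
Number of paths = 15615750

Inclusion–exclusion. Total paths: C(27, 14) = 20058300. Through P₁: C(10, 8)·C(17, 6) = 556920. Through P₂: C(17, 10)·C(10, 4) = 4084080. Since P₁ is strictly southwest of P₂, a monotone path through both must visit P₁ then P₂; paths through both = C(10, 8)·C(7, 2)·C(10, 4) = 198450. Avoid both = 20058300 − 556920 − 4084080 + 198450 = 15615750.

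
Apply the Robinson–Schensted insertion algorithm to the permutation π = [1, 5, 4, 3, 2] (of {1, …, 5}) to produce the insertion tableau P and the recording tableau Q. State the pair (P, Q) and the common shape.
P = [1, 2] / [3] / [4] / [5];  Q = [1, 2] / [3] / [4] / [5];  common shape = (2, 1, 1, 1)

Row-insert the values π_1, π_2, … into P one at a time, bumping the leftmost entry strictly greater than the inserted value down to the next row. The recording tableau Q records, in position (i, j), the step at which that cell was added to P.
  Insert 1 (step 1): P = [1];  Q = [1]
  Insert 5 (step 2): P = [1, 5];  Q = [1, 2]
  Insert 4 (step 3): P = [1, 4] / [5];  Q = [1, 2] / [3]
  Insert 3 (step 4): P = [1, 3] / [4] / [5];  Q = [1, 2] / [3] / [4]
  Insert 2 (step 5): P = [1, 2] / [3] / [4] / [5];  Q = [1, 2] / [3] / [4] / [5]
Final shape: (2, 1, 1, 1).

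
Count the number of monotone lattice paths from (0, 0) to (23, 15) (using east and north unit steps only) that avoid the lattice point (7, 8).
Number of paths = 13893701265

Total paths from (0, 0) to (23, 15): C(38, 23) = 15471286560. Paths through (7, 8): (paths (0, 0) → (7, 8)) × (paths (7, 8) → (23, 15)) = C(15, 7) · C(23, 16) = 6435 · 245157 = 1577585295. Avoidance count = 15471286560 − 1577585295 = 13893701265.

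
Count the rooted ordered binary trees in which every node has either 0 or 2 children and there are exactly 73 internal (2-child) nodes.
C_73 = 79463489365077377841208237632349268884500

These full binary trees are counted by the Catalan number C_n = (1/(n + 1)) · C(2n, n). For n = 73: C_73 = (1/74) · C(146, 73) = 5880298213015725960249409584793845897453000/74 = 79463489365077377841208237632349268884500.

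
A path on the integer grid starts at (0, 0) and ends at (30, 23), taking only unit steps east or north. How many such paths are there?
Number of paths = 623404249591760

A monotone lattice path from (0, 0) to (30, 23) consists of 30 east steps and 23 north steps in some order, so it is determined by which 30 of the 53 steps are east. The count is C(53, 30) = 623404249591760.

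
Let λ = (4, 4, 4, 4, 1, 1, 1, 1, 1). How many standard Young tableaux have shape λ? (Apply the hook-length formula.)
# SYT of shape (4, 4, 4, 4, 1, 1, 1, 1, 1) = 34566168

Hook-length formula: f^λ = n! / Π hook(c), product over all cells c of the Young diagram. For λ = (4, 4, 4, 4, 1, 1, 1, 1, 1), n = 21 boxes. Hook lengths by row (left-to-right, top-to-bottom): [12, 6, 5, 4]; [11, 5, 4, 3]; [10, 4, 3, 2]; [9, 3, 2, 1]; [5]; [4]; [3]; [2]; [1]. Product of hooks = 1478062080000. So f^λ = 21! / 1478062080000 = 51090942171709440000 / 1478062080000 = 34566168.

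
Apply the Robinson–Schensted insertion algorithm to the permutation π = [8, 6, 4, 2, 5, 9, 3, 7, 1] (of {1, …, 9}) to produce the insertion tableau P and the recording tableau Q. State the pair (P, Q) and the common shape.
P = [1, 3, 7] / [2, 5, 9] / [4] / [6] / [8];  Q = [1, 5, 6] / [2, 7, 8] / [3] / [4] / [9];  common shape = (3, 3, 1, 1, 1)

Row-insert the values π_1, π_2, … into P one at a time, bumping the leftmost entry strictly greater than the inserted value down to the next row. The recording tableau Q records, in position (i, j), the step at which that cell was added to P.
  Insert 8 (step 1): P = [8];  Q = [1]
  Insert 6 (step 2): P = [6] / [8];  Q = [1] / [2]
  Insert 4 (step 3): P = [4] / [6] / [8];  Q = [1] / [2] / [3]
  Insert 2 (step 4): P = [2] / [4] / [6] / [8];  Q = [1] / [2] / [3] / [4]
  Insert 5 (step 5): P = [2, 5] / [4] / [6] / [8];  Q = [1, 5] / [2] / [3] / [4]
  Insert 9 (step 6): P = [2, 5, 9] / [4] / [6] / [8];  Q = [1, 5, 6] / [2] / [3] / [4]
  Insert 3 (step 7): P = [2, 3, 9] / [4, 5] / [6] / [8];  Q = [1, 5, 6] / [2, 7] / [3] / [4]
  Insert 7 (step 8): P = [2, 3, 7] / [4, 5, 9] / [6] / [8];  Q = [1, 5, 6] / [2, 7, 8] / [3] / [4]
  Insert 1 (step 9): P = [1, 3, 7] / [2, 5, 9] / [4] / [6] / [8];  Q = [1, 5, 6] / [2, 7, 8] / [3] / [4] / [9]
Final shape: (3, 3, 1, 1, 1).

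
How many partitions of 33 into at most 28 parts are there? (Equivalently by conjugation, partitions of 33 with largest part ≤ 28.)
p(33, parts ≤ 28) = 10131

Use the recurrence p(n, m) = p(n, m−1) + p(n−m, m): either the largest part is < m (count p(n, m−1)) or the largest part is exactly m (remove one copy of m, count p(n−m, m)). With p(0, ·) = 1 this gives p(33, parts ≤ 28) = 10131. (By conjugating Young diagrams, this also counts partitions of 33 into at most 28 parts.)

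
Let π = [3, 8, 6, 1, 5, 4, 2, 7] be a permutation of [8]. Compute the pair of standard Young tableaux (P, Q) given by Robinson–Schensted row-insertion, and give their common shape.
P = [1, 2, 7] / [3, 4] / [5] / [6] / [8];  Q = [1, 2, 8] / [3, 5] / [4] / [6] / [7];  common shape = (3, 2, 1, 1, 1)

Row-insert the values π_1, π_2, … into P one at a time, bumping the leftmost entry strictly greater than the inserted value down to the next row. The recording tableau Q records, in position (i, j), the step at which that cell was added to P.
  Insert 3 (step 1): P = [3];  Q = [1]
  Insert 8 (step 2): P = [3, 8];  Q = [1, 2]
  Insert 6 (step 3): P = [3, 6] / [8];  Q = [1, 2] / [3]
  Insert 1 (step 4): P = [1, 6] / [3] / [8];  Q = [1, 2] / [3] / [4]
  Insert 5 (step 5): P = [1, 5] / [3, 6] / [8];  Q = [1, 2] / [3, 5] / [4]
  Insert 4 (step 6): P = [1, 4] / [3, 5] / [6] / [8];  Q = [1, 2] / [3, 5] / [4] / [6]
  Insert 2 (step 7): P = [1, 2] / [3, 4] / [5] / [6] / [8];  Q = [1, 2] / [3, 5] / [4] / [6] / [7]
  Insert 7 (step 8): P = [1, 2, 7] / [3, 4] / [5] / [6] / [8];  Q = [1, 2, 8] / [3, 5] / [4] / [6] / [7]
Final shape: (3, 2, 1, 1, 1).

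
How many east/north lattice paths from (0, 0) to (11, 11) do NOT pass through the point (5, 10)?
Number of paths = 684411

Total paths from (0, 0) to (11, 11): C(22, 11) = 705432. Paths through (5, 10): (paths (0, 0) → (5, 10)) × (paths (5, 10) → (11, 11)) = C(15, 5) · C(7, 6) = 3003 · 7 = 21021. Avoidance count = 705432 − 21021 = 684411.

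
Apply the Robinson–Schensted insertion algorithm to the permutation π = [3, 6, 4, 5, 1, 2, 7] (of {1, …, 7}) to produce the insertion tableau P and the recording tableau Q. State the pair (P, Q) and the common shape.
P = [1, 2, 5, 7] / [3, 4] / [6];  Q = [1, 2, 4, 7] / [3, 6] / [5];  common shape = (4, 2, 1)

Row-insert the values π_1, π_2, … into P one at a time, bumping the leftmost entry strictly greater than the inserted value down to the next row. The recording tableau Q records, in position (i, j), the step at which that cell was added to P.
  Insert 3 (step 1): P = [3];  Q = [1]
  Insert 6 (step 2): P = [3, 6];  Q = [1, 2]
  Insert 4 (step 3): P = [3, 4] / [6];  Q = [1, 2] / [3]
  Insert 5 (step 4): P = [3, 4, 5] / [6];  Q = [1, 2, 4] / [3]
  Insert 1 (step 5): P = [1, 4, 5] / [3] / [6];  Q = [1, 2, 4] / [3] / [5]
  Insert 2 (step 6): P = [1, 2, 5] / [3, 4] / [6];  Q = [1, 2, 4] / [3, 6] / [5]
  Insert 7 (step 7): P = [1, 2, 5, 7] / [3, 4] / [6];  Q = [1, 2, 4, 7] / [3, 6] / [5]
Final shape: (4, 2, 1).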